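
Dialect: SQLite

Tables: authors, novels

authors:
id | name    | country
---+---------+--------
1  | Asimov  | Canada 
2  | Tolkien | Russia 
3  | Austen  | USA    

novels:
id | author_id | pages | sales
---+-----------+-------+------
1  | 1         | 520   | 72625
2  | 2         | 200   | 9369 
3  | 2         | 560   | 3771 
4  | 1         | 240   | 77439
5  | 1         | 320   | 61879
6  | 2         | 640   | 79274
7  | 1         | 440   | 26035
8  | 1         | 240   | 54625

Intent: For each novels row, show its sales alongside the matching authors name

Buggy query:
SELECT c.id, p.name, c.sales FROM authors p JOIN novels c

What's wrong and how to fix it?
Bug: JOIN with no ON clause produces a cartesian product; every novels row pairs with every authors row

Fix: Specify the join condition linking the foreign key to the parent id

Corrected query:
SELECT c.id, p.name, c.sales FROM authors p JOIN novels c ON c.author_id = p.id

Result:
id | name    | sales
---+---------+------
1  | Asimov  | 72625
2  | Tolkien | 9369 
3  | Tolkien | 3771 
4  | Asimov  | 77439
5  | Asimov  | 61879
6  | Tolkien | 79274
7  | Asimov  | 26035
8  | Asimov  | 54625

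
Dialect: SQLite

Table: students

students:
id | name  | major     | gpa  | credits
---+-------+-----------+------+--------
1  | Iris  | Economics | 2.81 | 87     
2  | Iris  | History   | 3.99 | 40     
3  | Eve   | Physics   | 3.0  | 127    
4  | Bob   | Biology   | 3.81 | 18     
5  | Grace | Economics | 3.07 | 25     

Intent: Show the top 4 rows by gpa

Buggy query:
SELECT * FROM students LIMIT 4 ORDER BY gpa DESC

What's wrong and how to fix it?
Bug: ORDER BY cannot follow LIMIT; LIMIT is the final clause

Fix: Swap the clauses: ORDER BY first, then LIMIT

Corrected query:
SELECT * FROM students ORDER BY gpa DESC LIMIT 4

Result:
id | name  | major     | gpa  | credits
---+-------+-----------+------+--------
2  | Iris  | History   | 3.99 | 40     
4  | Bob   | Biology   | 3.81 | 18     
5  | Grace | Economics | 3.07 | 25     
3  | Eve   | Physics   | 3    | 127    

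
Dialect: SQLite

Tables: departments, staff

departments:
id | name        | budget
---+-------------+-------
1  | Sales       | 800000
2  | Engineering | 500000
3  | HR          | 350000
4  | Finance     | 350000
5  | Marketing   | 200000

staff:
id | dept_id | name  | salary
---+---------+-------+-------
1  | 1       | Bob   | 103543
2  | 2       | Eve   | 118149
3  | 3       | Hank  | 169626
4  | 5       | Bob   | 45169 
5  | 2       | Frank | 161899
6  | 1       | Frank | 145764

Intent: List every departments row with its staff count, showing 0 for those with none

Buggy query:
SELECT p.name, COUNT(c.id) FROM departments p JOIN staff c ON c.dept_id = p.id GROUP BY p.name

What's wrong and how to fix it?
Bug: INNER JOIN drops departments rows that have no matching staff rows

Fix: Switch to LEFT JOIN to retain unmatched parent rows

Corrected query:
SELECT p.name, COUNT(c.id) FROM departments p LEFT JOIN staff c ON c.dept_id = p.id GROUP BY p.name

Result:
name        | COUNT(c.id)
------------+------------
Engineering | 2          
Finance     | 0          
HR          | 1          
Marketing   | 1          
Sales       | 2          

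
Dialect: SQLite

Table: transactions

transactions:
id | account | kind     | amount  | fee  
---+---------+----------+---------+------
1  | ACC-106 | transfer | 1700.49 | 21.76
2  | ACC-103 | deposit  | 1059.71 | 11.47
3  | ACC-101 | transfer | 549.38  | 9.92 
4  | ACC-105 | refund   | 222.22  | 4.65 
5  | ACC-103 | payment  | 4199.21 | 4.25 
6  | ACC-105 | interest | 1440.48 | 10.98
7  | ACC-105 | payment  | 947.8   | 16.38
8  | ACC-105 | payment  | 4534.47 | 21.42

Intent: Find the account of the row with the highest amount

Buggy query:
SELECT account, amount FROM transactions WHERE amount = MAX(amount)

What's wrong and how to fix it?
Bug: WHERE is evaluated per row; an aggregate over the whole table isn't defined there

Fix: Use a subquery: WHERE amount = (SELECT MAX(amount) FROM transactions)

Corrected query:
SELECT account, amount FROM transactions WHERE amount = (SELECT MAX(amount) FROM transactions)

Result:
account | amount 
--------+--------
ACC-105 | 4534.47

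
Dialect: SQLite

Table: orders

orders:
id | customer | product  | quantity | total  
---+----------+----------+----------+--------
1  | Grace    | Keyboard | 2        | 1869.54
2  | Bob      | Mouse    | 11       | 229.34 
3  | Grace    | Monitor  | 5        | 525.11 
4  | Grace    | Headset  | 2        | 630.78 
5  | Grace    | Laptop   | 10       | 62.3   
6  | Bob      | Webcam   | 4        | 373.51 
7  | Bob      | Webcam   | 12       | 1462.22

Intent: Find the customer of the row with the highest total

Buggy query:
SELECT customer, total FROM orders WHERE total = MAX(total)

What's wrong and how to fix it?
Bug: WHERE is evaluated per row; an aggregate over the whole table isn't defined there

Fix: Wrap MAX in a scalar subquery so WHERE compares against a single value

Corrected query:
SELECT customer, total FROM orders WHERE total = (SELECT MAX(total) FROM orders)

Result:
customer | total  
---------+--------
Grace    | 1869.54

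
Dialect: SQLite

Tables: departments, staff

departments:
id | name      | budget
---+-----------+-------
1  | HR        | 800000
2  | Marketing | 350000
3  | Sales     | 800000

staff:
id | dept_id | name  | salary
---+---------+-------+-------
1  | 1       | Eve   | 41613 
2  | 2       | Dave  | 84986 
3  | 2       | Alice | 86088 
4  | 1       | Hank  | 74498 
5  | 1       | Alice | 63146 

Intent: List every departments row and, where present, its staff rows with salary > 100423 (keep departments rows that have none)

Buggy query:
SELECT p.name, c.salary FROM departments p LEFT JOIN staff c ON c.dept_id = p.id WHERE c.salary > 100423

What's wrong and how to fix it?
Bug: Filtering c.salary in WHERE discards the NULL rows produced by LEFT JOIN, turning it into an inner join

Fix: Put 'c.salary > 100423' in the JOIN's ON clause instead of WHERE

Corrected query:
SELECT p.name, c.salary FROM departments p LEFT JOIN staff c ON c.dept_id = p.id AND c.salary > 100423

Result:
name      | salary
----------+-------
HR        | NULL  
Marketing | NULL  
Sales     | NULL  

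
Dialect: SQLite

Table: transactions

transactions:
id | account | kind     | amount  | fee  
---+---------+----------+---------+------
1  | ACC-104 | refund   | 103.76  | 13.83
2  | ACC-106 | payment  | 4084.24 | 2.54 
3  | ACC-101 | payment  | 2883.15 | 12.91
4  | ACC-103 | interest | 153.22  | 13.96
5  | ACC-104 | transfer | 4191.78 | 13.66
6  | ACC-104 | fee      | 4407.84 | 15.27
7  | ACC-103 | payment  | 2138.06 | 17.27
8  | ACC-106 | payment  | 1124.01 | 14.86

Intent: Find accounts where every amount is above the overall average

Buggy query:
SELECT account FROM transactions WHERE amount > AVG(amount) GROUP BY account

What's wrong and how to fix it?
Bug: AVG() is an aggregate; it can't sit directly in WHERE

Fix: Compute the overall average in a scalar subquery and compare each group's MIN against it in HAVING

Corrected query:
SELECT account FROM transactions GROUP BY account HAVING MIN(amount) > (SELECT AVG(amount) FROM transactions)

Result:
account
-------
ACC-101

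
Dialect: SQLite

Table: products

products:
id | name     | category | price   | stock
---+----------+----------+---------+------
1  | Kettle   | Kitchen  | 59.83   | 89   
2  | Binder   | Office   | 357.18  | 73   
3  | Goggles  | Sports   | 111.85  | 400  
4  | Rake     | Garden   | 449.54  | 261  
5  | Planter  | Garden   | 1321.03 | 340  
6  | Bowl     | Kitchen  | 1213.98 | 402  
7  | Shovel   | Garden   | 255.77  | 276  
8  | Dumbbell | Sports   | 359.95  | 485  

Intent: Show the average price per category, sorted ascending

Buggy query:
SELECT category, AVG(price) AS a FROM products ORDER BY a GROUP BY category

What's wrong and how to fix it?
Bug: GROUP BY must precede ORDER BY

Fix: Move ORDER BY to the end, after GROUP BY

Corrected query:
SELECT category, AVG(price) AS a FROM products GROUP BY category ORDER BY a

Result:
category | a         
---------+-----------
Sports   | 235.9     
Office   | 357.18    
Kitchen  | 636.905   
Garden   | 675.446667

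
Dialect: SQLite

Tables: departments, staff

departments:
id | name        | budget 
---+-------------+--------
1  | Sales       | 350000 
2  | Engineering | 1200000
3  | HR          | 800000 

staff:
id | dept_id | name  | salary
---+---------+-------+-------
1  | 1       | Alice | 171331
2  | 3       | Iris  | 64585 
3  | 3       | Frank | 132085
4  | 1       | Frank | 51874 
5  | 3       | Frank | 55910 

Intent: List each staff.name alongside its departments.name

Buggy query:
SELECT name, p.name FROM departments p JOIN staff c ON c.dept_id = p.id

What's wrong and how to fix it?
Bug: Both tables have a 'name' column; the unqualified reference is ambiguous

Fix: Qualify the column with its table alias (c.name)

Corrected query:
SELECT c.name, p.name FROM departments p JOIN staff c ON c.dept_id = p.id

Result:
name  | name 
------+------
Alice | Sales
Iris  | HR   
Frank | HR   
Frank | Sales
Frank | HR   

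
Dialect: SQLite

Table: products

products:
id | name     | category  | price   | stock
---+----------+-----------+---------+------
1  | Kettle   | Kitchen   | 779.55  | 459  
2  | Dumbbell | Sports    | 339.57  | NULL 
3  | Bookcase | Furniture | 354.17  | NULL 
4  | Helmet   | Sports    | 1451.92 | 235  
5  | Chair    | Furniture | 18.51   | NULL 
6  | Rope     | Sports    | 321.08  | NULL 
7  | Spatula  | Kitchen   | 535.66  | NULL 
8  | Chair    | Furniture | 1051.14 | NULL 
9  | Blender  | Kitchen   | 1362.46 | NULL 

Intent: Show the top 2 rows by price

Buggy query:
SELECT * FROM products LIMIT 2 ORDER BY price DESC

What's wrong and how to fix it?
Bug: LIMIT must come after ORDER BY

Fix: Swap the clauses: ORDER BY first, then LIMIT

Corrected query:
SELECT * FROM products ORDER BY price DESC LIMIT 2

Result:
id | name    | category | price   | stock
---+---------+----------+---------+------
4  | Helmet  | Sports   | 1451.92 | 235  
9  | Blender | Kitchen  | 1362.46 | NULL 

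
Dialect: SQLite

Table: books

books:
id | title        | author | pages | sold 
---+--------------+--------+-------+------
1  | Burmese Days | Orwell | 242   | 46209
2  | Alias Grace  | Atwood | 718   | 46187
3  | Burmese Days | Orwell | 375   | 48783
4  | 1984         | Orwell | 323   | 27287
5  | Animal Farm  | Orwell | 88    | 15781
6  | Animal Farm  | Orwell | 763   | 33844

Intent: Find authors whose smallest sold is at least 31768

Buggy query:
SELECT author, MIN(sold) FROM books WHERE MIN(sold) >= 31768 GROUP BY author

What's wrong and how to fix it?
Bug: MIN() in WHERE is a misuse of aggregate

Fix: Replace WHERE with HAVING after the GROUP BY

Corrected query:
SELECT author, MIN(sold) FROM books GROUP BY author HAVING MIN(sold) >= 31768

Result:
author | MIN(sold)
-------+----------
Atwood | 46187    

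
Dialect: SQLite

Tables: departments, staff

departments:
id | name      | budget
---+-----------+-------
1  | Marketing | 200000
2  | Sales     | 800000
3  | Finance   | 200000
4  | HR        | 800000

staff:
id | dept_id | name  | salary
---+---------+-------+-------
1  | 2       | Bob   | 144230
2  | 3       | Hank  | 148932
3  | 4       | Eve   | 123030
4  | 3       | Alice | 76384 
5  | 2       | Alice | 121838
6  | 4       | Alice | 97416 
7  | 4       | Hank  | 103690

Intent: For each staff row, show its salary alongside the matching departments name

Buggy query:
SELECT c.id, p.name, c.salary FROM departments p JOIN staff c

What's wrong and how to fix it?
Bug: Missing join condition: each staff row is matched to all departments rows instead of just its own

Fix: Add ON c.dept_id = p.id to the JOIN

Corrected query:
SELECT c.id, p.name, c.salary FROM departments p JOIN staff c ON c.dept_id = p.id

Result:
id | name    | salary
---+---------+-------
1  | Sales   | 144230
2  | Finance | 148932
3  | HR      | 123030
4  | Finance | 76384 
5  | Sales   | 121838
6  | HR      | 97416 
7  | HR      | 103690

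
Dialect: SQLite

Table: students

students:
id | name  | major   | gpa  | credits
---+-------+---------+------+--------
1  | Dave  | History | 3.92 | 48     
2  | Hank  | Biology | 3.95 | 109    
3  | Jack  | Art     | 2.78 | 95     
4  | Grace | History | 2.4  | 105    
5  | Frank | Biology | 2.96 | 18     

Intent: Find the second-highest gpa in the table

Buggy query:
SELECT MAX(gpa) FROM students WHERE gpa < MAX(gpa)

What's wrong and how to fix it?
Bug: MAX(gpa) on the right of the comparison is an aggregate-in-WHERE error

Fix: Compute the overall MAX in a subquery, then take MAX of rows below it

Corrected query:
SELECT MAX(gpa) FROM students WHERE gpa < (SELECT MAX(gpa) FROM students)

Result:
MAX(gpa)
--------
3.92    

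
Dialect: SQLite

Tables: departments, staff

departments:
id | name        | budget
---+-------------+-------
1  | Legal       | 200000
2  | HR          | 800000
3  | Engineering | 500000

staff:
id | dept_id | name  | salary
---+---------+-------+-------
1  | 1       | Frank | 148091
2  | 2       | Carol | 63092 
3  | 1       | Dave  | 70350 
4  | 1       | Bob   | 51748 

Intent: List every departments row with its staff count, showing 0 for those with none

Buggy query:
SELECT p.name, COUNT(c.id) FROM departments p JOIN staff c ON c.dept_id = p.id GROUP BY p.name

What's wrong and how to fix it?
Bug: An inner join excludes parents with zero children

Fix: Switch to LEFT JOIN to retain unmatched parent rows

Corrected query:
SELECT p.name, COUNT(c.id) FROM departments p LEFT JOIN staff c ON c.dept_id = p.id GROUP BY p.name

Result:
name        | COUNT(c.id)
------------+------------
Engineering | 0          
HR          | 1          
Legal       | 3          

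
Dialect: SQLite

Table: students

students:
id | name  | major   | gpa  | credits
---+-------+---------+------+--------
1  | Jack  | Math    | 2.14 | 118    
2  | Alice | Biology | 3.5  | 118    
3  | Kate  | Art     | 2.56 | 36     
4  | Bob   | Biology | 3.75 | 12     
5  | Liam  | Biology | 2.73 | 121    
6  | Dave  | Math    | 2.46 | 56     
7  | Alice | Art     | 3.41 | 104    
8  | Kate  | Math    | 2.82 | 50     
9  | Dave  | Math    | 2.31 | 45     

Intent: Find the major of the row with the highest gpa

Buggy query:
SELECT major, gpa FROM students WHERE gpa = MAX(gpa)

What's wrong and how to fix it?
Bug: WHERE is evaluated per row; an aggregate over the whole table isn't defined there

Fix: Use a subquery: WHERE gpa = (SELECT MAX(gpa) FROM students)

Corrected query:
SELECT major, gpa FROM students WHERE gpa = (SELECT MAX(gpa) FROM students)

Result:
major   | gpa 
--------+-----
Biology | 3.75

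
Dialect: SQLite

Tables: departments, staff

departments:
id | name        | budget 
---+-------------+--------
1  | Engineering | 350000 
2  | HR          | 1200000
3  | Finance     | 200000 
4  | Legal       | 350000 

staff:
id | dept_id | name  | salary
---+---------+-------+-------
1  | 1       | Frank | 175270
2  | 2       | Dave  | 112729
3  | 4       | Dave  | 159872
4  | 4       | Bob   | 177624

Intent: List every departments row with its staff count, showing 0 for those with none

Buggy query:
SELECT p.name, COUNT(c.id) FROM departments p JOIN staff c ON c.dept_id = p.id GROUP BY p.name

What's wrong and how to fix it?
Bug: An inner join excludes parents with zero children

Fix: Use LEFT JOIN so parents without children still appear (COUNT(c.id) gives 0)

Corrected query:
SELECT p.name, COUNT(c.id) FROM departments p LEFT JOIN staff c ON c.dept_id = p.id GROUP BY p.name

Result:
name        | COUNT(c.id)
------------+------------
Engineering | 1          
Finance     | 0          
HR          | 1          
Legal       | 2          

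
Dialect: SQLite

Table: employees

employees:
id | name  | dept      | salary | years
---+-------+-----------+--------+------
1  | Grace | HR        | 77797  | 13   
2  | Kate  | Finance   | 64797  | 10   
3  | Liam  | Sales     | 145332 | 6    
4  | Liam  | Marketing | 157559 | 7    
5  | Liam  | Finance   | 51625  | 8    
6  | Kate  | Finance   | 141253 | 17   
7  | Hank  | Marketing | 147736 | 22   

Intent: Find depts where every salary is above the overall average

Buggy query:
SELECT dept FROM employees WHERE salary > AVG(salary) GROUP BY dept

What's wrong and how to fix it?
Bug: AVG() is an aggregate; it can't sit directly in WHERE

Fix: Compute the overall average in a scalar subquery and compare each group's MIN against it in HAVING

Corrected query:
SELECT dept FROM employees GROUP BY dept HAVING MIN(salary) > (SELECT AVG(salary) FROM employees)

Result:
dept     
---------
Marketing
Sales    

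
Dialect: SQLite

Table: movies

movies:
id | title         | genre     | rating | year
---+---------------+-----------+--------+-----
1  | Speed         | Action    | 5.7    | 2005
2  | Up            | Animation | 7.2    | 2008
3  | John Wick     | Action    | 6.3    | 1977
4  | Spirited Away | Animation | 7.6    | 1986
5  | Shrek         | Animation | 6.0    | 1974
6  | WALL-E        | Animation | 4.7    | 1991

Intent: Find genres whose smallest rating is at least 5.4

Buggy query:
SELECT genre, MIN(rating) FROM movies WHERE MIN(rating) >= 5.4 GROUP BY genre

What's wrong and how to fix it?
Bug: Aggregates like MIN are computed per group after WHERE runs

Fix: Use HAVING for the per-group MIN condition

Corrected query:
SELECT genre, MIN(rating) FROM movies GROUP BY genre HAVING MIN(rating) >= 5.4

Result:
genre  | MIN(rating)
-------+------------
Action | 5.7        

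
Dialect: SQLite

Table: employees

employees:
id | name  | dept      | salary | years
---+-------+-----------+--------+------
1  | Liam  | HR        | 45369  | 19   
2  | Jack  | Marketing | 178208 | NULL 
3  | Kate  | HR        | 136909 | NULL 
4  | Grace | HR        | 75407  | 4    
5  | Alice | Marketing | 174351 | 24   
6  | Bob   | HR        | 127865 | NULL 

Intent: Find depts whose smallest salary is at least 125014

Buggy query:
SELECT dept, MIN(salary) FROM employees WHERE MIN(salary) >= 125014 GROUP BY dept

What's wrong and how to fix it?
Bug: Aggregates like MIN are computed per group after WHERE runs

Fix: Replace WHERE with HAVING after the GROUP BY

Corrected query:
SELECT dept, MIN(salary) FROM employees GROUP BY dept HAVING MIN(salary) >= 125014

Result:
dept      | MIN(salary)
----------+------------
Marketing | 174351     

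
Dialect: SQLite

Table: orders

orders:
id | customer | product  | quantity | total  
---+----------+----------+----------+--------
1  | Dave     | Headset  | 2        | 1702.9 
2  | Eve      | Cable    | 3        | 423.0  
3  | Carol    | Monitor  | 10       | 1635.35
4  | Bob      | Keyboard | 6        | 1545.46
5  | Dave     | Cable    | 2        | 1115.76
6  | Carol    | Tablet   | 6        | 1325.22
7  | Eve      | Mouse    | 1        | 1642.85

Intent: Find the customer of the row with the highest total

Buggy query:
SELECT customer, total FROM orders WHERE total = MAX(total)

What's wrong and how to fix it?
Bug: WHERE is evaluated per row; an aggregate over the whole table isn't defined there

Fix: Wrap MAX in a scalar subquery so WHERE compares against a single value

Corrected query:
SELECT customer, total FROM orders WHERE total = (SELECT MAX(total) FROM orders)

Result:
customer | total 
---------+-------
Dave     | 1702.9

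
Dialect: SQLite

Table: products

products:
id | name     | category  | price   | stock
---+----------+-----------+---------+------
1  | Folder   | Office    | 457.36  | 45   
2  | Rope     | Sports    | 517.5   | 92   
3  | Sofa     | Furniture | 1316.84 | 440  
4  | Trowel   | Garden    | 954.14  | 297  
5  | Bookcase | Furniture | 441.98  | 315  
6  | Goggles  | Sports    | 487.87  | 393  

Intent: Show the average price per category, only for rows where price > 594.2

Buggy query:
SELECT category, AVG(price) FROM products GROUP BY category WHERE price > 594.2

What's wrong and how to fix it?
Bug: Row-level WHERE must come before GROUP BY in the clause order

Fix: Place WHERE between FROM and GROUP BY

Corrected query:
SELECT category, AVG(price) FROM products WHERE price > 594.2 GROUP BY category

Result:
category  | AVG(price)
----------+-----------
Furniture | 1316.84   
Garden    | 954.14    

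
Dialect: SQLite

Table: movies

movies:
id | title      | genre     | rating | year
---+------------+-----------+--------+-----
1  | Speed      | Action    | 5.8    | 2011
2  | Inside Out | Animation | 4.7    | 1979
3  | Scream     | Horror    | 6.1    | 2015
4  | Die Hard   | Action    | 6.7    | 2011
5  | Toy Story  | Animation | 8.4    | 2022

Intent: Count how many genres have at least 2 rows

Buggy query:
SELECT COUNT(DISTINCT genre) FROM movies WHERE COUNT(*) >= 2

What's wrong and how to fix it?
Bug: WHERE filters individual rows, not groups, so a group-level COUNT is invalid there

Fix: Group first with HAVING COUNT(*) >= 2, then COUNT the resulting groups

Corrected query:
SELECT COUNT(*) FROM (SELECT genre FROM movies GROUP BY genre HAVING COUNT(*) >= 2)

Result:
COUNT(*)
--------
2       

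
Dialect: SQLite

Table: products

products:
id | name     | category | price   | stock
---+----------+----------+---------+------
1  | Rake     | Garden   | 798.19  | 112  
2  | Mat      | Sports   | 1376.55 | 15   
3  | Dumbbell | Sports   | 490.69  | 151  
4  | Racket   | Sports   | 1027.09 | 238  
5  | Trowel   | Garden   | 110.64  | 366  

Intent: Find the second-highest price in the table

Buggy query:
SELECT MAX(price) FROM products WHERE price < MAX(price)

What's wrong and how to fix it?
Bug: The inner MAX is an aggregate inside WHERE, which is not allowed

Fix: Compute the overall MAX in a subquery, then take MAX of rows below it

Corrected query:
SELECT MAX(price) FROM products WHERE price < (SELECT MAX(price) FROM products)

Result:
MAX(price)
----------
1027.09   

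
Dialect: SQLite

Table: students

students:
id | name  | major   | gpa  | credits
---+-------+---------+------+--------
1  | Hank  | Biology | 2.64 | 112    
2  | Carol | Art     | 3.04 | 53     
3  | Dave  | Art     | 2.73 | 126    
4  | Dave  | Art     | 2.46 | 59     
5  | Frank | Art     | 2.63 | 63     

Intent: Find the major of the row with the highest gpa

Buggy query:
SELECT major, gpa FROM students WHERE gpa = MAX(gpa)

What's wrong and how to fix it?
Bug: WHERE is evaluated per row; an aggregate over the whole table isn't defined there

Fix: Wrap MAX in a scalar subquery so WHERE compares against a single value

Corrected query:
SELECT major, gpa FROM students WHERE gpa = (SELECT MAX(gpa) FROM students)

Result:
major | gpa 
------+-----
Art   | 3.04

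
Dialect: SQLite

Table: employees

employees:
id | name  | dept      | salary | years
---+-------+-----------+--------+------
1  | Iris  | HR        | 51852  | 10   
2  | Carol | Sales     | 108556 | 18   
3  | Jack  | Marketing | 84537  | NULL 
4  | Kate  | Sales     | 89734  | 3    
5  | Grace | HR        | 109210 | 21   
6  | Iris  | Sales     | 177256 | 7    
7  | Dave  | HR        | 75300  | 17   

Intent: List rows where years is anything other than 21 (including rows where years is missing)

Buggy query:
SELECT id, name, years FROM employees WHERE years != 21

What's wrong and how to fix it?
Bug: 'years != 21' is unknown when years is NULL, so NULL rows are silently excluded

Fix: Handle NULL separately with IS NULL alongside the inequality

Corrected query:
SELECT id, name, years FROM employees WHERE years != 21 OR years IS NULL

Result:
id | name  | years
---+-------+------
1  | Iris  | 10   
2  | Carol | 18   
3  | Jack  | NULL 
4  | Kate  | 3    
6  | Iris  | 7    
7  | Dave  | 17   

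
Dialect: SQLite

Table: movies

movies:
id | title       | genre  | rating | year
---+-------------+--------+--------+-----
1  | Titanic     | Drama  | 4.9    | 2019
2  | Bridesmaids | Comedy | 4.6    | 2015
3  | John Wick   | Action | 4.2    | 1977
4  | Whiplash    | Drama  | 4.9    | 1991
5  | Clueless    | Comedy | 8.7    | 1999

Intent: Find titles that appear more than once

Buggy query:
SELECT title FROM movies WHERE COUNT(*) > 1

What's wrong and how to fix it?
Bug: COUNT(*) is an aggregate and cannot be used in WHERE

Fix: GROUP BY title, then filter groups with HAVING COUNT(*) > 1

Corrected query:
SELECT title FROM movies GROUP BY title HAVING COUNT(*) > 1

Result:
(no rows)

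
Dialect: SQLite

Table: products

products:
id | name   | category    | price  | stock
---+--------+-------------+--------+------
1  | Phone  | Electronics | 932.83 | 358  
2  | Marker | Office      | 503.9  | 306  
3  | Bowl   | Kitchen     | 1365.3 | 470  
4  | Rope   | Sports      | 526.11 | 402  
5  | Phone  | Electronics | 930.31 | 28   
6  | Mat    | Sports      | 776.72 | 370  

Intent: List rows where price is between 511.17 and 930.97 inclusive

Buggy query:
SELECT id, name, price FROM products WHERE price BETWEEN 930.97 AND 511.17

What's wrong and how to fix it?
Bug: BETWEEN expects the lower bound first; with 930.97 AND 511.17 the range is empty

Fix: Write BETWEEN 511.17 AND 930.97

Corrected query:
SELECT id, name, price FROM products WHERE price BETWEEN 511.17 AND 930.97

Result:
id | name  | price 
---+-------+-------
4  | Rope  | 526.11
5  | Phone | 930.31
6  | Mat   | 776.72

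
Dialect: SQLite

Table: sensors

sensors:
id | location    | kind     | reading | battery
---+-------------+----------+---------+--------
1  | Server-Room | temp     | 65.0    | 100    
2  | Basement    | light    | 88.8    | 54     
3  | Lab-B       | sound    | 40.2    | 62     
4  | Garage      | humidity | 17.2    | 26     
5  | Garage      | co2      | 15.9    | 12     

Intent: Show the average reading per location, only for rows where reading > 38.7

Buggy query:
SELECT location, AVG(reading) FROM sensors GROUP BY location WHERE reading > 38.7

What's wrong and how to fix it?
Bug: Row-level WHERE must come before GROUP BY in the clause order

Fix: Move the WHERE clause before GROUP BY

Corrected query:
SELECT location, AVG(reading) FROM sensors WHERE reading > 38.7 GROUP BY location

Result:
location    | AVG(reading)
------------+-------------
Basement    | 88.8        
Lab-B       | 40.2        
Server-Room | 65          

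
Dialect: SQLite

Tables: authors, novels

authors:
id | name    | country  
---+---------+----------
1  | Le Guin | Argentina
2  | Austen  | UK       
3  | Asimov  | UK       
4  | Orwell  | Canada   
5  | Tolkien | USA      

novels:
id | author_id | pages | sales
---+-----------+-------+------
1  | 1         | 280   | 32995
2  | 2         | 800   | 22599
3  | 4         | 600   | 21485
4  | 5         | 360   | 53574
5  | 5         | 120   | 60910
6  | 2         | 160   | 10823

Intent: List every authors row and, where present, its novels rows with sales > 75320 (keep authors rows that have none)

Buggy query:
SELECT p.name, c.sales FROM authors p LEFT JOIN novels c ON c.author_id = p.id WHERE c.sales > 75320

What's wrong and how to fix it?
Bug: Filtering c.sales in WHERE discards the NULL rows produced by LEFT JOIN, turning it into an inner join

Fix: Move the right-table condition into the ON clause so unmatched parents are kept

Corrected query:
SELECT p.name, c.sales FROM authors p LEFT JOIN novels c ON c.author_id = p.id AND c.sales > 75320

Result:
name    | sales
--------+------
Le Guin | NULL 
Austen  | NULL 
Asimov  | NULL 
Orwell  | NULL 
Tolkien | NULL 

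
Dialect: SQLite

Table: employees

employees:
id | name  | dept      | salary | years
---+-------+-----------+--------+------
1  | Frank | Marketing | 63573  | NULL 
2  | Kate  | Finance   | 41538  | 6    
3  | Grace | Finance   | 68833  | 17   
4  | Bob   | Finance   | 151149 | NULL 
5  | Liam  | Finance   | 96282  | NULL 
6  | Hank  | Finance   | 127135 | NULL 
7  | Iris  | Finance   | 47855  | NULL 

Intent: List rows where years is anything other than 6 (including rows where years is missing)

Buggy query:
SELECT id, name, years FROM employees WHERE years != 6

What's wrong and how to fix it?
Bug: 'years != 6' is unknown when years is NULL, so NULL rows are silently excluded

Fix: Handle NULL separately with IS NULL alongside the inequality

Corrected query:
SELECT id, name, years FROM employees WHERE years != 6 OR years IS NULL

Result:
id | name  | years
---+-------+------
1  | Frank | NULL 
3  | Grace | 17   
4  | Bob   | NULL 
5  | Liam  | NULL 
6  | Hank  | NULL 
7  | Iris  | NULL 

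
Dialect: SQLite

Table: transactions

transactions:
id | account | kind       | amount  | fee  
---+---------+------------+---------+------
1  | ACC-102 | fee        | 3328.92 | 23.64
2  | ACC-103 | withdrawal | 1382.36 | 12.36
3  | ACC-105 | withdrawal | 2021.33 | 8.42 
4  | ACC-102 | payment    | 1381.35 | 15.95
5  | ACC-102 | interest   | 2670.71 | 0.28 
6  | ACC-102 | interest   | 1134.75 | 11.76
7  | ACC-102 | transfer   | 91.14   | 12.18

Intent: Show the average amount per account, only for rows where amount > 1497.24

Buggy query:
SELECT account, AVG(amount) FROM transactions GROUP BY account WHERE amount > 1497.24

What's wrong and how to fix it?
Bug: Row-level WHERE must come before GROUP BY in the clause order

Fix: Place WHERE between FROM and GROUP BY

Corrected query:
SELECT account, AVG(amount) FROM transactions WHERE amount > 1497.24 GROUP BY account

Result:
account | AVG(amount)
--------+------------
ACC-102 | 2999.815   
ACC-105 | 2021.33    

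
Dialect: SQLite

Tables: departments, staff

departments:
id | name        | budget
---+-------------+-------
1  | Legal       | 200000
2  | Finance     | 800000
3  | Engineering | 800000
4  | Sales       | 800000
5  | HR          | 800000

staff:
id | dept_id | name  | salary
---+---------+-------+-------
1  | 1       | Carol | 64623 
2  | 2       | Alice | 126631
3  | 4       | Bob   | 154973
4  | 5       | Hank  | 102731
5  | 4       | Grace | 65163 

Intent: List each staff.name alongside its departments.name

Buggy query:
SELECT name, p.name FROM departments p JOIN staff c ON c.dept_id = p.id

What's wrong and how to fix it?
Bug: Both tables have a 'name' column; the unqualified reference is ambiguous

Fix: Qualify the column with its table alias (c.name)

Corrected query:
SELECT c.name, p.name FROM departments p JOIN staff c ON c.dept_id = p.id

Result:
name  | name   
------+--------
Carol | Legal  
Alice | Finance
Bob   | Sales  
Hank  | HR     
Grace | Sales  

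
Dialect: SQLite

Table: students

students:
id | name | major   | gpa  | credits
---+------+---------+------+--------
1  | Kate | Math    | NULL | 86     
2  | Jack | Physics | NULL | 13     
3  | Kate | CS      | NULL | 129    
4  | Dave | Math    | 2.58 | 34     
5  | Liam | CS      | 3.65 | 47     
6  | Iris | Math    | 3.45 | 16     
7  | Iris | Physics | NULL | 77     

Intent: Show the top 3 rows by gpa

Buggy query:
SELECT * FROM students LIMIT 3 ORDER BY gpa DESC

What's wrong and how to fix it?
Bug: ORDER BY cannot follow LIMIT; LIMIT is the final clause

Fix: Sort with ORDER BY, then apply LIMIT

Corrected query:
SELECT * FROM students ORDER BY gpa DESC LIMIT 3

Result:
id | name | major | gpa  | credits
---+------+-------+------+--------
5  | Liam | CS    | 3.65 | 47     
6  | Iris | Math  | 3.45 | 16     
4  | Dave | Math  | 2.58 | 34     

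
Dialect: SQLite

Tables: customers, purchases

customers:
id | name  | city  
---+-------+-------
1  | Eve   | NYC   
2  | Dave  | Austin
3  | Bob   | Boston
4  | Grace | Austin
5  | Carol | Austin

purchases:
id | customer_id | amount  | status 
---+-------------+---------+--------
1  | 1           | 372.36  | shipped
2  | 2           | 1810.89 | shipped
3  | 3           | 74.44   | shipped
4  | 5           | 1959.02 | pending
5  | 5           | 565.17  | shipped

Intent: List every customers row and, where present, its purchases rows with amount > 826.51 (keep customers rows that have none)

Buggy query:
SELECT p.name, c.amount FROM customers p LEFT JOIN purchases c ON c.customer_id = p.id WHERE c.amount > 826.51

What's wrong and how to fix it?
Bug: Filtering c.amount in WHERE discards the NULL rows produced by LEFT JOIN, turning it into an inner join

Fix: Put 'c.amount > 826.51' in the JOIN's ON clause instead of WHERE

Corrected query:
SELECT p.name, c.amount FROM customers p LEFT JOIN purchases c ON c.customer_id = p.id AND c.amount > 826.51

Result:
name  | amount 
------+--------
Eve   | NULL   
Dave  | 1810.89
Bob   | NULL   
Grace | NULL   
Carol | 1959.02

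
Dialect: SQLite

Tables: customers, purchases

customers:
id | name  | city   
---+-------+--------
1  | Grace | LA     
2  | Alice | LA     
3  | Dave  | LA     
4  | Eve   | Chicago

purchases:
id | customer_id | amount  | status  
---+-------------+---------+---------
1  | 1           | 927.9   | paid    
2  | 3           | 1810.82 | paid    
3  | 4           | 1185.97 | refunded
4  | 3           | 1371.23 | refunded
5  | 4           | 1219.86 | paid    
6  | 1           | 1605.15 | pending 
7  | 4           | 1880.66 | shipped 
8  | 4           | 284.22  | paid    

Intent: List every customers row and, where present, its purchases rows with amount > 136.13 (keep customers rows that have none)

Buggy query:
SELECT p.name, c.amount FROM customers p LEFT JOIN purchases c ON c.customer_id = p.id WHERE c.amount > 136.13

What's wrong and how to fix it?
Bug: Filtering c.amount in WHERE discards the NULL rows produced by LEFT JOIN, turning it into an inner join

Fix: Put 'c.amount > 136.13' in the JOIN's ON clause instead of WHERE

Corrected query:
SELECT p.name, c.amount FROM customers p LEFT JOIN purchases c ON c.customer_id = p.id AND c.amount > 136.13

Result:
name  | amount 
------+--------
Grace | 927.9  
Grace | 1605.15
Alice | NULL   
Dave  | 1371.23
Dave  | 1810.82
Eve   | 284.22 
Eve   | 1185.97
Eve   | 1219.86
Eve   | 1880.66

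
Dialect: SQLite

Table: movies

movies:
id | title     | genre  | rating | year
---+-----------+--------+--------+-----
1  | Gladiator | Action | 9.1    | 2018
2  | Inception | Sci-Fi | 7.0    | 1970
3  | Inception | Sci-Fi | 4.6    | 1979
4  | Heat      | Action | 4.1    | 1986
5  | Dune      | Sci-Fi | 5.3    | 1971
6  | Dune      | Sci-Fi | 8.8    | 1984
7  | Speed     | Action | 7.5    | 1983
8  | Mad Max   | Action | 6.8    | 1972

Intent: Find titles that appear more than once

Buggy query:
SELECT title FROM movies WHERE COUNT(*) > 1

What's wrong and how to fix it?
Bug: COUNT(*) is an aggregate and cannot be used in WHERE

Fix: Group first, then use HAVING for the count condition

Corrected query:
SELECT title FROM movies GROUP BY title HAVING COUNT(*) > 1

Result:
title    
---------
Dune     
Inception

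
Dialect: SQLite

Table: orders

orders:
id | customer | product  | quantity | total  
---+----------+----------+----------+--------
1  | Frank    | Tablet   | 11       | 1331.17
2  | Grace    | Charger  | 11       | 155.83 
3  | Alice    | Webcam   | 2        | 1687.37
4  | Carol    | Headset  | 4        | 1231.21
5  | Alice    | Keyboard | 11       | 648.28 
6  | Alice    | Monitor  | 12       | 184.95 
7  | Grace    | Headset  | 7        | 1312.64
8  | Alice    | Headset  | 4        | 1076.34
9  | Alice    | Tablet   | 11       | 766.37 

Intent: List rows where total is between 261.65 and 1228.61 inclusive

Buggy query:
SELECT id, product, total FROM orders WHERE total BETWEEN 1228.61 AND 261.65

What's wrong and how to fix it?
Bug: The bounds are reversed; BETWEEN a AND b requires a <= b to match anything

Fix: Swap the bounds so the smaller value comes first

Corrected query:
SELECT id, product, total FROM orders WHERE total BETWEEN 261.65 AND 1228.61

Result:
id | product  | total  
---+----------+--------
5  | Keyboard | 648.28 
8  | Headset  | 1076.34
9  | Tablet   | 766.37 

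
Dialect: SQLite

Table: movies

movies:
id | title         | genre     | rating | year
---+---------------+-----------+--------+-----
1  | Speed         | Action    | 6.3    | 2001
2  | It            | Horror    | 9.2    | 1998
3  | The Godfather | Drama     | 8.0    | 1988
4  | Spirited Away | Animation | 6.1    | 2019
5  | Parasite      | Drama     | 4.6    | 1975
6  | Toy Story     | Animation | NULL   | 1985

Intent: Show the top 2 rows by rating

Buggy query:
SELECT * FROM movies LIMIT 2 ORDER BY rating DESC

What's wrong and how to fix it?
Bug: ORDER BY cannot follow LIMIT; LIMIT is the final clause

Fix: Swap the clauses: ORDER BY first, then LIMIT

Corrected query:
SELECT * FROM movies ORDER BY rating DESC LIMIT 2

Result:
id | title         | genre  | rating | year
---+---------------+--------+--------+-----
2  | It            | Horror | 9.2    | 1998
3  | The Godfather | Drama  | 8      | 1988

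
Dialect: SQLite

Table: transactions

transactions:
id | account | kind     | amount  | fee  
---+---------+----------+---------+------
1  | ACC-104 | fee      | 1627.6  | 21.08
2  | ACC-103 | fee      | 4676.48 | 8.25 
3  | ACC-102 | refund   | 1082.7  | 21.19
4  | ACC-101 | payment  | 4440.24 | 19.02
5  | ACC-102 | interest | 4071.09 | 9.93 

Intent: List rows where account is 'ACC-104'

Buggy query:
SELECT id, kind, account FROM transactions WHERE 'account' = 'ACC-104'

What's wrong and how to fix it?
Bug: 'account' in single quotes is a string literal, not the column; the comparison is literal-vs-literal and never true

Fix: Reference the column as account without single quotes

Corrected query:
SELECT id, kind, account FROM transactions WHERE account = 'ACC-104'

Result:
id | kind | account
---+------+--------
1  | fee  | ACC-104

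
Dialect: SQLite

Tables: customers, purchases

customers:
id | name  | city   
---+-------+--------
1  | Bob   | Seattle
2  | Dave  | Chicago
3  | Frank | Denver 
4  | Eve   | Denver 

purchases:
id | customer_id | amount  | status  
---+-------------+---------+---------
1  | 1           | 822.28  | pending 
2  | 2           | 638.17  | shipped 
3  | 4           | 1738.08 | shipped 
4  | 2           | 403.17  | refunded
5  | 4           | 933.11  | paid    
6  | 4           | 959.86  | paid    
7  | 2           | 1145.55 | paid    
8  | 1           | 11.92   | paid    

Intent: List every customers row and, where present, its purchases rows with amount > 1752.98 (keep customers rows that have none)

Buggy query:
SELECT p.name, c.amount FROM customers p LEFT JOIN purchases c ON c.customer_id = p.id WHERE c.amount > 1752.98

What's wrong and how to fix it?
Bug: A WHERE condition on the right-hand table after LEFT JOIN drops unmatched parents

Fix: Move the right-table condition into the ON clause so unmatched parents are kept

Corrected query:
SELECT p.name, c.amount FROM customers p LEFT JOIN purchases c ON c.customer_id = p.id AND c.amount > 1752.98

Result:
name  | amount
------+-------
Bob   | NULL  
Dave  | NULL  
Frank | NULL  
Eve   | NULL  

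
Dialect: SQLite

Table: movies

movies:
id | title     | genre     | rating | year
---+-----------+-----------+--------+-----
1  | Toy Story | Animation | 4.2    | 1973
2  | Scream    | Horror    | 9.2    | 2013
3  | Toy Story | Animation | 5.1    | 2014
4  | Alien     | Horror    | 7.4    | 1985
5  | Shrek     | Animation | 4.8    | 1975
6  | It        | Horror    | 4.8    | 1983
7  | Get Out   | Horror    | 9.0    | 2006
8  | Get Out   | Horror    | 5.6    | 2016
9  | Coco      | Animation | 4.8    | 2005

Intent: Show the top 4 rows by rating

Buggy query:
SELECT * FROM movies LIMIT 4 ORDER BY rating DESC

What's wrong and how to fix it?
Bug: LIMIT must come after ORDER BY

Fix: Sort with ORDER BY, then apply LIMIT

Corrected query:
SELECT * FROM movies ORDER BY rating DESC LIMIT 4

Result:
id | title   | genre  | rating | year
---+---------+--------+--------+-----
2  | Scream  | Horror | 9.2    | 2013
7  | Get Out | Horror | 9      | 2006
4  | Alien   | Horror | 7.4    | 1985
8  | Get Out | Horror | 5.6    | 2016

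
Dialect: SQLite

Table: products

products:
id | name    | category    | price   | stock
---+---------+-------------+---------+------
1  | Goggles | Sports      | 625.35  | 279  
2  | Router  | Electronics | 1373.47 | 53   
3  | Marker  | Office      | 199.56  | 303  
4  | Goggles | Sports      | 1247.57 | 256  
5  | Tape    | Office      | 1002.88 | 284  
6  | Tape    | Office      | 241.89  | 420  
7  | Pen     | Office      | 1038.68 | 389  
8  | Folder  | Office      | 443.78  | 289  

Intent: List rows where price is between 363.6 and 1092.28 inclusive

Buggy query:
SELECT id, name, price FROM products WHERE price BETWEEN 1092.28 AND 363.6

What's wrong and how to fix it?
Bug: The bounds are reversed; BETWEEN a AND b requires a <= b to match anything

Fix: Swap the bounds so the smaller value comes first

Corrected query:
SELECT id, name, price FROM products WHERE price BETWEEN 363.6 AND 1092.28

Result:
id | name    | price  
---+---------+--------
1  | Goggles | 625.35 
5  | Tape    | 1002.88
7  | Pen     | 1038.68
8  | Folder  | 443.78 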